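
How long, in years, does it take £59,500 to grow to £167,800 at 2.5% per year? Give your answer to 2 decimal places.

(1+i)^n = 167800/59500 = 2.82017, so n = ln 2.82017 / ln 1.025 = 41.9881 years

41.99 years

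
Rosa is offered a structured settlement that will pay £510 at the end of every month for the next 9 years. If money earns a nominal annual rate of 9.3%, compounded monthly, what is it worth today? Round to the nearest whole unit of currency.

£37,220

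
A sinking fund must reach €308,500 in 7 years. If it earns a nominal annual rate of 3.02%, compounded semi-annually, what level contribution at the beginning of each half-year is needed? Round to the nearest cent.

€19,657.06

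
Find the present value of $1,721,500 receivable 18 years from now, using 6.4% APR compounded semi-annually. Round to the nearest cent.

i = 0.064/2 = 0.032 per half-year; n = 18·2 = 36.
Discount factor = (1+0.032)^(−36) = 0.321759; PV = 1,721,500 × 0.321759 = 553,908.3659

$553,908.37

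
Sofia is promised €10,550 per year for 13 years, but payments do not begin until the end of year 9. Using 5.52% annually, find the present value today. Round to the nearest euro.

PV at t=8 (ordinary 13-year annuity): 10550 × a(13|0.0552) = 10550 × 9.106275 = 96,071.1994
Discount back 8 years: 96,071.1994 × (1+0.0552)^(−8) = 96,071.1994 × 0.650612 = 62,505.0278

€62,505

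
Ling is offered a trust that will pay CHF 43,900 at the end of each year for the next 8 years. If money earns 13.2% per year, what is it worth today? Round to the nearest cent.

PV = 43900 × [1 − (1+0.132)^(−8)] / 0.132 = 43900 × 4.766092 = 209,231.4321

CHF 209,231.43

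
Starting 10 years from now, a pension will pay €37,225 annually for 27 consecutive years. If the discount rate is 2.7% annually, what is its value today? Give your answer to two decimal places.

Value one period before first payment (t=9): 37225 × [1 − (1+0.027)^(−27)] / 0.027 = 37225 × 18.997132 = 707,168.2207
Discount back 9 years: 707,168.2207 × (1+0.027)^(−9) = 707,168.2207 × 0.786803 = 556,402.0781

€556,402.08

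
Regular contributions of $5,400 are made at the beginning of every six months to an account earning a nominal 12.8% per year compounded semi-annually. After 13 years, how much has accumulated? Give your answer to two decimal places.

With 2 periods per year: i = 0.064, n = 26.
FV = 5400 × [(1+0.064)^26 − 1] / 0.064 × (1+i) = 5400 × 66.789967 = 360,665.8203
(Beginning-of-period payments → annuity-due factor ×(1+i).)

$360,665.82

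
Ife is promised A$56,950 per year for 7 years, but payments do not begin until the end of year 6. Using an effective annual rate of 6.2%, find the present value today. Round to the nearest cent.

A$233,673.45

PV at t=5 (ordinary 7-year annuity): 56950 × a(7|0.062) = 56950 × 5.542915 = 315,669.0188
Discount back 5 years: 315,669.0188 × (1+0.062)^(−5) = 315,669.0188 × 0.740248 = 233,673.4532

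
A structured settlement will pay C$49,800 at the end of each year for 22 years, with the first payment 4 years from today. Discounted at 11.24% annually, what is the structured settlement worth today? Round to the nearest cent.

C$290,971.12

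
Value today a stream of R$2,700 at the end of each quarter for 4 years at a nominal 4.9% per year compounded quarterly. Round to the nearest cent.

Periodic rate i = 0.049/4 = 0.01225; n = 4 × 4 = 16 periods.
PV = PMT · [1 − (1+i)^(−n)] / i = 2700 · 14.449661 = 39,014.0836

R$39,014.08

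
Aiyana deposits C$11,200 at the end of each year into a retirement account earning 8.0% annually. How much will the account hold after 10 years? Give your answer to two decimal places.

C$162,249.50

FV = PMT · [(1+i)^n − 1] / i = 11200 · 14.486562 = 162,249.4996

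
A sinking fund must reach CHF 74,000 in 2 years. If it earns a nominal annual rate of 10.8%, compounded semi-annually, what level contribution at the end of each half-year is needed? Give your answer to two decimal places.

i = 0.108/2 = 0.054 per half-year; n = 2·2 = 4.
PMT = 74000 / ( [(1+0.054)^4 − 1] / 0.054 ) = 74000 / 4.335821 = 17,067.1234

CHF 17,067.12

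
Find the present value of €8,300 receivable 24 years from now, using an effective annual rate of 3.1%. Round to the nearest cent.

€3,989.06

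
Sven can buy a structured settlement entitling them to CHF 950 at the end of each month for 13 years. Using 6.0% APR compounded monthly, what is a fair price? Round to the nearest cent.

With 12 periods per year: i = 0.005, n = 156.
PV = PMT · [1 − (1+i)^(−n)] / i = 950 · 108.140440 = 102,733.4178

CHF 102,733.42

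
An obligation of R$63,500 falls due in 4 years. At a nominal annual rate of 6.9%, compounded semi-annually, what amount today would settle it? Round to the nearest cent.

R$48,409.41

With 2 periods per year: i = 0.0345, n = 8.
Discount factor = (1+0.0345)^(−8) = 0.762353; PV = 63,500 × 0.762353 = 48,409.4073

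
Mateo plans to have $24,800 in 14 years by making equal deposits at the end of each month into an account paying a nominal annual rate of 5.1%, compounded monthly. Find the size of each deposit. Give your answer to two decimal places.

$101.44

With 12 periods per year: i = 0.00425, n = 168.
PMT = 24800 / ( [(1+0.00425)^168 − 1] / 0.00425 ) = 24800 / 244.483803 = 101.4382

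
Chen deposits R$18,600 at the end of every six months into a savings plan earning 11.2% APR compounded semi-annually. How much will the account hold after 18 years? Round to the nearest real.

Periodic rate i = 0.112/2 = 0.056; n = 18 × 2 = 36 periods.
Accumulation factor s(36|0.056) = 109.116339; FV = 18600 × 109.116339 = 2,029,563.9009

R$2,029,564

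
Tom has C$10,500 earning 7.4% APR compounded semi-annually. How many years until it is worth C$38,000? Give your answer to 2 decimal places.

17.70 years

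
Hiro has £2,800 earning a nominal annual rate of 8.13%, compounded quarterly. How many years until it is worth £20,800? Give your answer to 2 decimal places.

24.92 years

Periodic rate i = 0.0813/4 = 0.020325.
n = ln(20800/2800) / ln(1+0.020325) = ln(7.42857) / 0.020121 = 99.6627 quarters
= 99.6627/4 years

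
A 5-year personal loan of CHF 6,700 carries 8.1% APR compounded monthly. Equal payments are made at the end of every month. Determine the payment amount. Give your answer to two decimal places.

CHF 136.17

Periodic rate i = 0.081/12 = 0.00675; n = 5 × 12 = 60 periods.
PMT = 6700 / ( [1 − (1+0.00675)^(−60)] / 0.00675 ) = 6700 / 49.202219 = 136.1727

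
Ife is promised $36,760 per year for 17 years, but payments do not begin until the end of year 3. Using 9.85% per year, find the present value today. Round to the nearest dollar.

$246,647

Value one period before first payment (t=2): 36760 × [1 − (1+0.0985)^(−17)] / 0.0985 = 36760 × 8.096570 = 297,629.9169
PV₀ = 297,629.9169 / (1+0.0985)^2 = 297,629.9169 / 1.206702 = 246,647.3539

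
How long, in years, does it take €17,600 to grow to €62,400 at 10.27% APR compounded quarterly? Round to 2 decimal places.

12.48 years

Periodic rate i = 0.1027/4 = 0.025675.
(1+i)^n = 62400/17600 = 3.54545, so n = ln 3.54545 / ln 1.02567 = 49.9258 quarters
= 49.9258/4 years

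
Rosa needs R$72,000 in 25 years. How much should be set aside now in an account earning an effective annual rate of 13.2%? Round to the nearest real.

PV = FV·(1+i)^(−n) = 72,000 × 0.045065 = 3,244.6797

R$3,245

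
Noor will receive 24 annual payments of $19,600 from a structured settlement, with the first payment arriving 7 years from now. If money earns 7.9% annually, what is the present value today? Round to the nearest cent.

PV at t=6 (ordinary 24-year annuity): 19600 × a(24|0.079) = 19600 × 10.617156 = 208,096.2628
PV₀ = 208,096.2628 / (1+0.079)^6 = 208,096.2628 / 1.578079 = 131,866.8441

$131,866.84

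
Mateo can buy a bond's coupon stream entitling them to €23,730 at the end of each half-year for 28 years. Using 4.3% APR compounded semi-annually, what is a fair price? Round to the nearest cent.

€768,361.51

Periodic rate i = 0.043/2 = 0.0215; n = 28 × 2 = 56 periods.
PV = 23730 × [1 − (1+0.0215)^(−56)] / 0.0215 = 23730 × 32.379331 = 768,361.5147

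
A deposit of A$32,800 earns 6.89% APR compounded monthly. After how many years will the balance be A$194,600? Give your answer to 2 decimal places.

25.92 years

Periodic rate i = 0.0689/12 = 0.00574167.
n = ln(194600/32800) / ln(1+0.00574167) = ln(5.93293) / 0.005725 = 310.9941 months
= 310.9941/12 years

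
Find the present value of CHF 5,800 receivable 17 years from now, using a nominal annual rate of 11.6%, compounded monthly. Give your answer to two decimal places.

CHF 814.91

With 12 periods per year: i = 0.00966667, n = 204.
Discount factor = (1+0.00966667)^(−204) = 0.140503; PV = 5,800 × 0.140503 = 814.9148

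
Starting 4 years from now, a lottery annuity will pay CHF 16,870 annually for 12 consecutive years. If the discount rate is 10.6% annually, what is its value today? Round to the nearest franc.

Value one period before first payment (t=3): 16870 × [1 − (1+0.106)^(−12)] / 0.106 = 16870 × 6.617963 = 111,645.0277
Discount back 3 years: 111,645.0277 × (1+0.106)^(−3) = 111,645.0277 × 0.739153 = 82,522.8094

CHF 82,523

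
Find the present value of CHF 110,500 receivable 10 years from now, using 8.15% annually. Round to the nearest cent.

CHF 50,477.41

Discount factor = (1+0.0815)^(−10) = 0.456809; PV = 110,500 × 0.456809 = 50,477.4073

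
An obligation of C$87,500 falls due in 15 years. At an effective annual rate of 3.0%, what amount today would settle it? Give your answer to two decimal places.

PV = FV·(1+i)^(−n) = 87,500 × 0.641862 = 56,162.9204

C$56,162.92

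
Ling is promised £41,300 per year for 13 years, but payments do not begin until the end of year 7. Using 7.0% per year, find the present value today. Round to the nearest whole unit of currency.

Value one period before first payment (t=6): 41300 × [1 − (1+0.07)^(−13)] / 0.07 = 41300 × 8.357651 = 345,170.9757
Discount back 6 years: 345,170.9757 × (1+0.07)^(−6) = 345,170.9757 × 0.666342 = 230,001.9956

£230,002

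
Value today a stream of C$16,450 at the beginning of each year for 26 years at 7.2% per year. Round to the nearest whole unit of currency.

C$204,746

PV = PMT · [1 − (1+i)^(−n)] / i × (1+i) = 16450 · 12.446595 = 204,746.4927
(Beginning-of-period payments → annuity-due factor ×(1+i).)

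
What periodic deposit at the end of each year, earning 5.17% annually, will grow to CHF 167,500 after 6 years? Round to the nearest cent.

PMT = 167500 / ( [(1+0.0517)^6 − 1] / 0.0517 ) = 167500 / 6.831074 = 24,520.3029

CHF 24,520.30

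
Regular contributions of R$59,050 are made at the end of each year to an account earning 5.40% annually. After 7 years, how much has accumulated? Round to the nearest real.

R$486,676

Accumulation factor s(7|0.054) = 8.241753; FV = 59050 × 8.241753 = 486,675.5172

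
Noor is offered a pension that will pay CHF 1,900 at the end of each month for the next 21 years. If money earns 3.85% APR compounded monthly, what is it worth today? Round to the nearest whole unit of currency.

CHF 328,022

With 12 periods per year: i = 0.00320833, n = 252.
Annuity factor a(252|0.00320833) = 172.643275; PV = 1900 × 172.643275 = 328,022.2217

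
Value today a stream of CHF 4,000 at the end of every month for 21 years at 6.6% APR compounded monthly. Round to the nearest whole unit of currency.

CHF 544,709

With 12 periods per year: i = 0.0055, n = 252.
Annuity factor a(252|0.0055) = 136.177258; PV = 4000 × 136.177258 = 544,709.0316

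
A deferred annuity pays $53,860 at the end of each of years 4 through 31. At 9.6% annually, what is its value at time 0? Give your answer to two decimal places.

Value one period before first payment (t=3): 53860 × [1 − (1+0.096)^(−28)] / 0.096 = 53860 × 9.616771 = 517,959.2953
PV₀ = 517,959.2953 / (1+0.096)^3 = 517,959.2953 / 1.316533 = 393,426.8257

$393,426.83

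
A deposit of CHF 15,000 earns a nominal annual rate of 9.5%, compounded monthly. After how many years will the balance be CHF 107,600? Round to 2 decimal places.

20.82 years

Periodic rate i = 0.095/12 = 0.00791667.
(1+i)^n = 107600/15000 = 7.17333, so n = ln 7.17333 / ln 1.00792 = 249.8728 months
= 249.8728/12 years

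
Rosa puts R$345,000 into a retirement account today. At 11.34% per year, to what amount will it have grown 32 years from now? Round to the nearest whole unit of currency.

R$10,731,441

FV = PV·(1+i)^n = 345,000 × 31.105626 = 10,731,440.8992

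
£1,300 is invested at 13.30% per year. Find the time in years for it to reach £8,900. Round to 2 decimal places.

15.41 years

n = ln(8900/1300) / ln(1+0.133) = ln(6.84615) / 0.124869 = 15.4056 years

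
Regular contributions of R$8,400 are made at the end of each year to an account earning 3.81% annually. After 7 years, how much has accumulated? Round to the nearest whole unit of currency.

R$65,964

FV = 8400 × [(1+0.0381)^7 − 1] / 0.0381 = 8400 × 7.852887 = 65,964.2499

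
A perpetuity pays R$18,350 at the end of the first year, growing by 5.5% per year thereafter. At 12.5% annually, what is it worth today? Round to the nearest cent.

R$262,142.86

PV = D₁/(r − g) = 18350/(0.125 − 0.055) = 262,142.8571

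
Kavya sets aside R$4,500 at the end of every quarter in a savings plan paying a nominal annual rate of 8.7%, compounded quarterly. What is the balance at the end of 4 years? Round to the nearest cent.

R$85,025.97

i = 0.087/4 = 0.02175 per quarter; n = 4·4 = 16.
FV = PMT · [(1+i)^n − 1] / i = 4500 · 18.894659 = 85,025.9651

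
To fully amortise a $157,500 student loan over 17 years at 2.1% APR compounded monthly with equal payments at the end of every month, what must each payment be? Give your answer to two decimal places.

$918.72

Periodic rate i = 0.021/12 = 0.00175; n = 17 × 12 = 204 periods.
Annuity-PV factor = 171.433789; PMT = 157500 / 171.433789 = 918.7220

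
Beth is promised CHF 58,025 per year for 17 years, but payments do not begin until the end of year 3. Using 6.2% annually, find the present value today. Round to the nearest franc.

CHF 531,361

PV at t=2 (ordinary 17-year annuity): 58025 × a(17|0.062) = 58025 × 10.328184 = 599,292.8605
Discount back 2 years: 599,292.8605 × (1+0.062)^(−2) = 599,292.8605 × 0.886647 = 531,361.4831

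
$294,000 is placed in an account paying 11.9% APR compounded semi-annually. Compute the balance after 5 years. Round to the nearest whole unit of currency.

i = 0.119/2 = 0.0595 per half-year; n = 5·2 = 10.
FV = PV·(1+i)^n = 294,000 × 1.782418 = 524,030.9537

$524,031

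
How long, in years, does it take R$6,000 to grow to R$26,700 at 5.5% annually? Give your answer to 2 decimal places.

27.88 years

(1+i)^n = 26700/6000 = 4.45000, so n = ln 4.45000 / ln 1.055 = 27.8835 years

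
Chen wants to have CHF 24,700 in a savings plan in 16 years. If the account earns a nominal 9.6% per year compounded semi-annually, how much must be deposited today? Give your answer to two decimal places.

CHF 5,509.80

With 2 periods per year: i = 0.048, n = 32.
PV = 24,700 / (1 + 0.048)^32 = 24,700 / 4.482921 = 5,509.8009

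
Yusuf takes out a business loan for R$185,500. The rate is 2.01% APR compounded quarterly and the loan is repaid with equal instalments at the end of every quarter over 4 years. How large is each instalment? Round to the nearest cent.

i = 0.0201/4 = 0.005025 per quarter; n = 4·4 = 16.
PMT = 185500 / ( [1 − (1+0.005025)^(−16)] / 0.005025 ) = 185500 / 15.336722 = 12,095.1527

R$12,095.15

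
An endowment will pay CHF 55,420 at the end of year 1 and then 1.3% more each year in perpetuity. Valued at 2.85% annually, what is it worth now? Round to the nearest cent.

CHF 3,575,483.87

PV = PMT / (i − g) = 55420 / (0.0285 − 0.013) = 55420 / 0.015500 = 3,575,483.8710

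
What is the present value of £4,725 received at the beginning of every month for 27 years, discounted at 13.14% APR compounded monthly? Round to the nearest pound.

£423,429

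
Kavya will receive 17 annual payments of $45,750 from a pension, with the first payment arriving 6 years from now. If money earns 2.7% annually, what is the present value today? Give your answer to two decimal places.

$540,190.06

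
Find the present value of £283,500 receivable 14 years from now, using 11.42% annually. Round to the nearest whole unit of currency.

£62,383

PV = 283,500 / (1 + 0.1142)^14 = 283,500 / 4.544480 = 62,383.3806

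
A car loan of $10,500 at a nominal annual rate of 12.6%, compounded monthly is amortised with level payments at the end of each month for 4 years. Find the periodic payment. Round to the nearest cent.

$279.61

i = 0.126/12 = 0.0105 per month; n = 4·12 = 48.
PMT = 10500 / ( [1 − (1+0.0105)^(−48)] / 0.0105 ) = 10500 / 37.552491 = 279.6086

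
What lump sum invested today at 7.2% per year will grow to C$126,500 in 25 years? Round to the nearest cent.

Discount factor = (1+0.072)^(−25) = 0.175845; PV = 126,500 × 0.175845 = 22,244.4100

C$22,244.41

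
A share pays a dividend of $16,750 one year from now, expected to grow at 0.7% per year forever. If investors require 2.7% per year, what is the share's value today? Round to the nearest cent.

$837,500.00

PV = D₁/(r − g) = 16750/(0.027 − 0.007) = 837,500.0000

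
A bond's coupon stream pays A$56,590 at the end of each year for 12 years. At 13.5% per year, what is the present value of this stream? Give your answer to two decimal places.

A$327,466.97

PV = 56590 × [1 − (1+0.135)^(−12)] / 0.135 = 56590 × 5.786658 = 327,466.9716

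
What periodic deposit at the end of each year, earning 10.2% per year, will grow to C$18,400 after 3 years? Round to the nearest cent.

FV-annuity factor = 3.316404; PMT = 18400 / 3.316404 = 5,548.1781

C$5,548.18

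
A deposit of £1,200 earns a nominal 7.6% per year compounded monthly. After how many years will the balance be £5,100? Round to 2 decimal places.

19.10 years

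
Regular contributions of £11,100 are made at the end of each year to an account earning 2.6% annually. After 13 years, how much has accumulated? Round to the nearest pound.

£169,103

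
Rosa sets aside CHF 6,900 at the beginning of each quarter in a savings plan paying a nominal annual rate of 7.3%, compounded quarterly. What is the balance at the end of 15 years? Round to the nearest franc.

CHF 754,495

Periodic rate i = 0.073/4 = 0.01825; n = 15 × 4 = 60 periods.
Accumulation factor s(60|0.01825) × (1+i) = 109.347151; FV = 6900 × 109.347151 = 754,495.3400
(Beginning-of-period payments → annuity-due factor ×(1+i).)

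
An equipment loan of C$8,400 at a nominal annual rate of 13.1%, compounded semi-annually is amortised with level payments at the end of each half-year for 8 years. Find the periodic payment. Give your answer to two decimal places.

Periodic rate i = 0.131/2 = 0.0655; n = 8 × 2 = 16 periods.
Annuity-PV factor = 9.734905; PMT = 8400 / 9.734905 = 862.8744

C$862.87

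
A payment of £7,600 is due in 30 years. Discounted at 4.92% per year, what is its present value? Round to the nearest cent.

Discount factor = (1+0.0492)^(−30) = 0.236729; PV = 7,600 × 0.236729 = 1,799.1407

£1,799.14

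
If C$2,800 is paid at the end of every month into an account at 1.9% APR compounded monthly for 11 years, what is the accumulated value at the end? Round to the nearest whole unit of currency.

C$410,700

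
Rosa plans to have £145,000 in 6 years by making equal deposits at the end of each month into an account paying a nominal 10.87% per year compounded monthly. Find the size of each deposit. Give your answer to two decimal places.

£1,436.84

Periodic rate i = 0.1087/12 = 0.00905833; n = 6 × 12 = 72 periods.
FV-annuity factor = 100.916039; PMT = 145000 / 100.916039 = 1,436.8380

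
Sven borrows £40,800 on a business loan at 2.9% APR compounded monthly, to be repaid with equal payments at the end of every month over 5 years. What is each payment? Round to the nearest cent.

£731.31

Periodic rate i = 0.029/12 = 0.00241667; n = 5 × 12 = 60 periods.
PMT = 40800 / ( [1 − (1+0.00241667)^(−60)] / 0.00241667 ) = 40800 / 55.790225 = 731.3109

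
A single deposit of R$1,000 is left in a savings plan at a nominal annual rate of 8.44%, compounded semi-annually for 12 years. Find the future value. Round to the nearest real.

With 2 periods per year: i = 0.0422, n = 24.
FV = PV·(1+i)^n = 1,000 × 2.696657 = 2,696.6566

R$2,697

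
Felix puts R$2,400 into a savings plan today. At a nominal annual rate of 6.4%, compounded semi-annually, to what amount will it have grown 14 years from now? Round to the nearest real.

i = 0.064/2 = 0.032 per half-year; n = 14·2 = 28.
FV = PV·(1+i)^n = 2,400 × 2.415636 = 5,797.5268

R$5,798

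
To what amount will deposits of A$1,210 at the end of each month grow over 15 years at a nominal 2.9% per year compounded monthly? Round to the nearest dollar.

Periodic rate i = 0.029/12 = 0.00241667; n = 15 × 12 = 180 periods.
FV = PMT · [(1+i)^n − 1] / i = 1210 · 225.166554 = 272,451.5308

A$272,452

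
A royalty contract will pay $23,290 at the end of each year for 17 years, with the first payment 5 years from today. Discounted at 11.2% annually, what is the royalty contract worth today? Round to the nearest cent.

PV at t=4 (ordinary 17-year annuity): 23290 × a(17|0.112) = 23290 × 7.459643 = 173,735.0888
PV₀ = 173,735.0888 / (1+0.112)^4 = 173,735.0888 / 1.529041 = 113,623.5598

$113,623.56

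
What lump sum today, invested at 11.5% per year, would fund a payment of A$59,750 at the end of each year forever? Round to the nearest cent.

A$519,565.22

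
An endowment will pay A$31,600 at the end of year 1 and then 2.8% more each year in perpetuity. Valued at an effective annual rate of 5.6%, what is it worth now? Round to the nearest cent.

PV = D₁/(r − g) = 31600/(0.056 − 0.028) = 1,128,571.4286

A$1,128,571.43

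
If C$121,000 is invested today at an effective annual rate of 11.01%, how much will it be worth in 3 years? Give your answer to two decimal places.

121,000 × (1+0.1101)^3 = 121,000 × 1.368001 = 165,528.0803

C$165,528.08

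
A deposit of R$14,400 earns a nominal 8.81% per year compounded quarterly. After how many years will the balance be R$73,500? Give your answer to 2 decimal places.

18.71 years

Periodic rate i = 0.0881/4 = 0.022025.
n = ln(73500/14400) / ln(1+0.022025) = ln(5.10417) / 0.021786 = 74.8215 quarters
= 74.8215/4 years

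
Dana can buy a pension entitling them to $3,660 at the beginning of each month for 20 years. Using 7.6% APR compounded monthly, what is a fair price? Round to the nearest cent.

With 12 periods per year: i = 0.00633333, n = 240.
Annuity factor a(240|0.00633333) × (1+i) = 123.975598; PV = 3660 × 123.975598 = 453,750.6903
Payments are at the start of each period, so multiply by (1+i).

$453,750.69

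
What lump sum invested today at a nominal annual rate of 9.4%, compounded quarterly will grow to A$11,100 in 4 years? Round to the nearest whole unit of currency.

A$7,655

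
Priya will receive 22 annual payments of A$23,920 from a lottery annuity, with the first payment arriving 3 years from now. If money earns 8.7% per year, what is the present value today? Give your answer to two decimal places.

A$195,562.06

Value one period before first payment (t=2): 23920 × [1 − (1+0.087)^(−22)] / 0.087 = 23920 × 9.660120 = 231,070.0722
PV₀ = 231,070.0722 / (1+0.087)^2 = 231,070.0722 / 1.181569 = 195,562.0638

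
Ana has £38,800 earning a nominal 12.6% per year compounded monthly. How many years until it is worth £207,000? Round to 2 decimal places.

Periodic rate i = 0.126/12 = 0.0105.
n = ln(207000/38800) / ln(1+0.0105) = ln(5.33505) / 0.010445 = 160.2927 months
= 160.2927/12 years

13.36 years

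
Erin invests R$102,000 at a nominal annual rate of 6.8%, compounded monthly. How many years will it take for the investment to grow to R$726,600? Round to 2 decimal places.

Periodic rate i = 0.068/12 = 0.00566667.
(1+i)^n = 726600/102000 = 7.12353, so n = ln 7.12353 / ln 1.00567 = 347.4637 months
= 347.4637/12 years

28.96 years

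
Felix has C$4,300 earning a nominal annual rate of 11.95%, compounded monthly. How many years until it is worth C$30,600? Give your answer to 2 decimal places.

Periodic rate i = 0.1195/12 = 0.00995833.
(1+i)^n = 30600/4300 = 7.11628, so n = ln 7.11628 / ln 1.00996 = 198.0392 months
= 198.0392/12 years

16.50 years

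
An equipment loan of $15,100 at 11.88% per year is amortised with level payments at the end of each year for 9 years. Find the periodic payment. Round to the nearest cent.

Annuity-PV factor = 5.352643; PMT = 15100 / 5.352643 = 2,821.0364

$2,821.04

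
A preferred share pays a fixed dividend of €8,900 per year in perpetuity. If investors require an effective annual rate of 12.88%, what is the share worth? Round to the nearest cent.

€69,099.38

PV = C/r = 8900/0.1288 = 69,099.3789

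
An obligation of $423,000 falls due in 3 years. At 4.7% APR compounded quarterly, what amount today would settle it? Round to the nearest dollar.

$367,673

With 4 periods per year: i = 0.01175, n = 12.
Discount factor = (1+0.01175)^(−12) = 0.869203; PV = 423,000 × 0.869203 = 367,673.0609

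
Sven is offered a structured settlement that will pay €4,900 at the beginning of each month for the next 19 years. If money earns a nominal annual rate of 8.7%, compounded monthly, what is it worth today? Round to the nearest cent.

€549,633.78

i = 0.087/12 = 0.00725 per month; n = 19·12 = 228.
Annuity factor a(228|0.00725) × (1+i) = 112.170158; PV = 4900 × 112.170158 = 549,633.7760
(annuity-due: payments at period start, so ×(1+i).)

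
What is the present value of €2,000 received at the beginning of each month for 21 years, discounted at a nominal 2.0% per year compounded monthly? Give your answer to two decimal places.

€411,953.56

With 12 periods per year: i = 0.00166667, n = 252.
PV = 2000 × [1 − (1+0.00166667)^(−252)] / 0.00166667 × (1+i) = 2000 × 205.976781 = 411,953.5615
(Beginning-of-period payments → annuity-due factor ×(1+i).)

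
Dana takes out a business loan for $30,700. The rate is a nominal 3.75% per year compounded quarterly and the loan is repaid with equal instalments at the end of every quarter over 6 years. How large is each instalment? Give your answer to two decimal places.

i = 0.0375/4 = 0.009375 per quarter; n = 6·4 = 24.
PMT = 30700 / ( [1 − (1+0.009375)^(−24)] / 0.009375 ) = 30700 / 21.402281 = 1,434.4265

$1,434.43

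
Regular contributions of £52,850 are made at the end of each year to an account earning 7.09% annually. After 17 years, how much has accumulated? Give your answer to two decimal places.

£1,643,112.12

Accumulation factor s(17|0.0709) = 31.090106; FV = 52850 × 31.090106 = 1,643,112.1154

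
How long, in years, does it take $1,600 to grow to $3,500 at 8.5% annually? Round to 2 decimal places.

9.59 years

n = ln(3500/1600) / ln(1+0.085) = ln(2.18750) / 0.081580 = 9.5950 years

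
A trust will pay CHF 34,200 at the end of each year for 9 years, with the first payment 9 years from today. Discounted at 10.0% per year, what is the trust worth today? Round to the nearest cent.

PV at t=8 (ordinary 9-year annuity): 34200 × a(9|0.1) = 34200 × 5.759024 = 196,958.6145
Discount back 8 years: 196,958.6145 × (1+0.1)^(−8) = 196,958.6145 × 0.466507 = 91,882.6473

CHF 91,882.65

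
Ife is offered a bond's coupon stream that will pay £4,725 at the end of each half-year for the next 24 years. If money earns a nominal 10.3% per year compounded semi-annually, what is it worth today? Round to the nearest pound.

£83,511

With 2 periods per year: i = 0.0515, n = 48.
PV = 4725 × [1 − (1+0.0515)^(−48)] / 0.0515 = 4725 × 17.674275 = 83,510.9479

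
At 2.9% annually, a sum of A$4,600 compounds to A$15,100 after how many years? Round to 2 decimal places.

n = ln(15100/4600) / ln(1+0.029) = ln(3.28261) / 0.028587 = 41.5790 years

41.58 years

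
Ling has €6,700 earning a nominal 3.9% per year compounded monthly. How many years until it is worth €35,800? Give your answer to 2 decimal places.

43.04 years

Periodic rate i = 0.039/12 = 0.00325.
(1+i)^n = 35800/6700 = 5.34328, so n = ln 5.34328 / ln 1.00325 = 516.4807 months
= 516.4807/12 years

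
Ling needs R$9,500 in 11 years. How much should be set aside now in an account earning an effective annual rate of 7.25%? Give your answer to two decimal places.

Discount factor = (1+0.0725)^(−11) = 0.463052; PV = 9,500 × 0.463052 = 4,398.9933

R$4,398.99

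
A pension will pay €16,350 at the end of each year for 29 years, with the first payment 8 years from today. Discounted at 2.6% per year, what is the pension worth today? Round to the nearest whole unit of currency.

Value one period before first payment (t=7): 16350 × [1 − (1+0.026)^(−29)] / 0.026 = 16350 × 20.190922 = 330,121.5826
Discount back 7 years: 330,121.5826 × (1+0.026)^(−7) = 330,121.5826 × 0.835542 = 275,830.5675

€275,831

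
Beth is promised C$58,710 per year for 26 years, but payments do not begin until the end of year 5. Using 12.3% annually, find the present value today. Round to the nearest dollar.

C$285,412

PV at t=4 (ordinary 26-year annuity): 58710 × a(26|0.123) = 58710 × 7.731771 = 453,932.2922
PV₀ = 453,932.2922 / (1+0.123)^4 = 453,932.2922 / 1.590446 = 285,411.8851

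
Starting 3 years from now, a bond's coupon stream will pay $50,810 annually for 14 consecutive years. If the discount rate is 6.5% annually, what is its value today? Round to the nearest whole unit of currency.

PV at t=2 (ordinary 14-year annuity): 50810 × a(14|0.065) = 50810 × 9.013842 = 457,993.3288
PV₀ = 457,993.3288 / (1+0.065)^2 = 457,993.3288 / 1.134225 = 403,794.0698

$403,794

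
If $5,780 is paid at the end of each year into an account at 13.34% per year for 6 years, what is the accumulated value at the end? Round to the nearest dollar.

$48,520

FV = PMT · [(1+i)^n − 1] / i = 5780 · 8.394462 = 48,519.9930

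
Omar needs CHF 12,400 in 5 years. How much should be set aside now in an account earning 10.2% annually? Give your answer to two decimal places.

PV = FV·(1+i)^(−n) = 12,400 × 0.615307 = 7,629.8098

CHF 7,629.81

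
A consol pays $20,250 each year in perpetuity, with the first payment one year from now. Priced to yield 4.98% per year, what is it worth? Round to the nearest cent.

PV = C/r = 20250/0.0498 = 406,626.5060

$406,626.51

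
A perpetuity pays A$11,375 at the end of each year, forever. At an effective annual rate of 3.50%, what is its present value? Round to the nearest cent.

A$325,000.00

PV = C/r = 11375/0.035 = 325,000.0000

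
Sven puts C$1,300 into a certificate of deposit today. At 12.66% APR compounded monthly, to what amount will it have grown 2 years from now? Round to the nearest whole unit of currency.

i = 0.1266/12 = 0.01055 per month; n = 2·12 = 24.
FV = 1,300 × (1 + 0.01055)^24 = 1,672.3636

C$1,672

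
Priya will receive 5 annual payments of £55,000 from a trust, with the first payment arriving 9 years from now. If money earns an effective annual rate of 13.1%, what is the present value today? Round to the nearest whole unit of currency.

£72,078

PV at t=8 (ordinary 5-year annuity): 55000 × a(5|0.131) = 55000 × 3.508666 = 192,976.6501
Discount back 8 years: 192,976.6501 × (1+0.131)^(−8) = 192,976.6501 × 0.373507 = 72,078.1985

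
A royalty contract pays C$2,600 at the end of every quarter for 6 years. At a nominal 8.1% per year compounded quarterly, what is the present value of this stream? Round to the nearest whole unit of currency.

Periodic rate i = 0.081/4 = 0.02025; n = 6 × 4 = 24 periods.
Annuity factor a(24|0.02025) = 18.860470; PV = 2600 × 18.860470 = 49,037.2219

C$49,037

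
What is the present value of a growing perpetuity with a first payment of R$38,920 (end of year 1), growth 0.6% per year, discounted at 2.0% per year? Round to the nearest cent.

PV = D₁/(r − g) = 38920/(0.02 − 0.006) = 2,780,000.0000

R$2,780,000.00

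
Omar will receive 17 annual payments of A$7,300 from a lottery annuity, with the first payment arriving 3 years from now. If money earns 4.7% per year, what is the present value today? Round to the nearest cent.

A$76,788.53

PV at t=2 (ordinary 17-year annuity): 7300 × a(17|0.047) = 7300 × 11.530996 = 84,176.2736
Discount back 2 years: 84,176.2736 × (1+0.047)^(−2) = 84,176.2736 × 0.912235 = 76,788.5263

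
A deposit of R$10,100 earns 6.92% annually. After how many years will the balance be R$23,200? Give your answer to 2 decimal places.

n = ln(23200/10100) / ln(1+0.0692) = ln(2.29703) / 0.066911 = 12.4288 years

12.43 years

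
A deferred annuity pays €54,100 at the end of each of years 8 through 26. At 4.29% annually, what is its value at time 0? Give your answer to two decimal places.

PV at t=7 (ordinary 19-year annuity): 54100 × a(19|0.0429) = 54100 × 12.816242 = 693,358.6702
Discount back 7 years: 693,358.6702 × (1+0.0429)^(−7) = 693,358.6702 × 0.745249 = 516,724.7674

€516,724.77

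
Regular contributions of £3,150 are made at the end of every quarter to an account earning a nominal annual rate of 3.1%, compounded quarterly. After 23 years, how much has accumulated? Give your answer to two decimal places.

With 4 periods per year: i = 0.00775, n = 92.
FV = PMT · [(1+i)^n − 1] / i = 3150 · 133.484194 = 420,475.2098

£420,475.21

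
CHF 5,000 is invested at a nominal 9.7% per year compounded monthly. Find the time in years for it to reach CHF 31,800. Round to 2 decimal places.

19.15 years

Periodic rate i = 0.097/12 = 0.00808333.
n = ln(31800/5000) / ln(1+0.00808333) = ln(6.36000) / 0.008051 = 229.7933 months
= 229.7933/12 years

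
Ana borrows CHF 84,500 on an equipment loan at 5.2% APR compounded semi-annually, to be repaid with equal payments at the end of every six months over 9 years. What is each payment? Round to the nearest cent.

With 2 periods per year: i = 0.026, n = 18.
PMT = 84500 / ( [1 − (1+0.026)^(−18)] / 0.026 ) = 84500 / 14.230381 = 5,937.9998

CHF 5,938.00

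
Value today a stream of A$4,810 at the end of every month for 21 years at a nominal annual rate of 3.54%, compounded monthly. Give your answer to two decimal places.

i = 0.0354/12 = 0.00295 per month; n = 21·12 = 252.
Annuity factor a(252|0.00295) = 177.621989; PV = 4810 × 177.621989 = 854,361.7689

A$854,361.77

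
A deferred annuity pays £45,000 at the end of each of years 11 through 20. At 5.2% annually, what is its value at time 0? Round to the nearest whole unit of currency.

£207,282

PV at t=10 (ordinary 10-year annuity): 45000 × a(10|0.052) = 45000 × 7.647284 = 344,127.7693
PV₀ = 344,127.7693 / (1+0.052)^10 = 344,127.7693 / 1.660188 = 207,282.3488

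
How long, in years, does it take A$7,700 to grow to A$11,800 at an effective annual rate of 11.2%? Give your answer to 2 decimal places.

4.02 years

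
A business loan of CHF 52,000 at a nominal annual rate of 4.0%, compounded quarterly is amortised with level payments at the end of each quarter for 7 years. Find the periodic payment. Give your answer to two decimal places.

i = 0.04/4 = 0.01 per quarter; n = 7·4 = 28.
Annuity-PV factor = 24.316443; PMT = 52000 / 24.316443 = 2,138.4706

CHF 2,138.47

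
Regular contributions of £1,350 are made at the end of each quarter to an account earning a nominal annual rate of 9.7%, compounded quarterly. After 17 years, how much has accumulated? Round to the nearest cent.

With 4 periods per year: i = 0.02425, n = 68.
FV = PMT · [(1+i)^n − 1] / i = 1350 · 169.089581 = 228,270.9339

£228,270.93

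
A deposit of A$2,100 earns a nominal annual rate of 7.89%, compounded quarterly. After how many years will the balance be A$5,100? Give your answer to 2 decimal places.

11.36 years

Periodic rate i = 0.0789/4 = 0.019725.
(1+i)^n = 5100/2100 = 2.42857, so n = ln 2.42857 / ln 1.01972 = 45.4259 quarters
= 45.4259/4 years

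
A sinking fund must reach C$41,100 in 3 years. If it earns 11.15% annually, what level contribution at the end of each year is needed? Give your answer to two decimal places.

PMT = 41100 / ( [(1+0.1115)^3 − 1] / 0.1115 ) = 41100 / 3.346932 = 12,279.9020

C$12,279.90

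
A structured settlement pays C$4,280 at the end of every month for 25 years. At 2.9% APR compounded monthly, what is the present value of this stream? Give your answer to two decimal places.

i = 0.029/12 = 0.00241667 per month; n = 25·12 = 300.
PV = 4280 × [1 − (1+0.00241667)^(−300)] / 0.00241667 = 4280 × 213.207575 = 912,528.4210

C$912,528.42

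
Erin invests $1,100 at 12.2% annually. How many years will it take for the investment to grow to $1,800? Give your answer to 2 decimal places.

(1+i)^n = 1800/1100 = 1.63636, so n = ln 1.63636 / ln 1.122 = 4.2782 years

4.28 years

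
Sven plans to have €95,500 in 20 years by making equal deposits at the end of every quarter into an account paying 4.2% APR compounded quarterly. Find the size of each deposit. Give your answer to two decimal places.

€767.66

With 4 periods per year: i = 0.0105, n = 80.
FV-annuity factor = 124.404279; PMT = 95500 / 124.404279 = 767.6585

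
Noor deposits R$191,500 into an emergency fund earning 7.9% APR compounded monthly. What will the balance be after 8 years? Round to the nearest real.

R$359,537

i = 0.079/12 = 0.00658333 per month; n = 8·12 = 96.
191,500 × (1+0.00658333)^96 = 191,500 × 1.877477 = 359,536.8088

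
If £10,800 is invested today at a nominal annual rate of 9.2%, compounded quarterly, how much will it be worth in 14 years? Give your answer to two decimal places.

£38,588.62

Periodic rate i = 0.092/4 = 0.023; n = 14 × 4 = 56 periods.
FV = PV·(1+i)^n = 10,800 × 3.573020 = 38,588.6196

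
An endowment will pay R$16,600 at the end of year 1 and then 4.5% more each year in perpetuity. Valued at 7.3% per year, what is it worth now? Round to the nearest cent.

R$592,857.14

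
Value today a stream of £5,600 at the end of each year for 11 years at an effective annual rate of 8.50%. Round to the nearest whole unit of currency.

£39,026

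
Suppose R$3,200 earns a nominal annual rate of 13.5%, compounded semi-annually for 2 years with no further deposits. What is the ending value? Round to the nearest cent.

i = 0.135/2 = 0.0675 per half-year; n = 2·2 = 4.
FV = PV·(1+i)^n = 3,200 × 1.298588 = 4,155.4830

R$4,155.48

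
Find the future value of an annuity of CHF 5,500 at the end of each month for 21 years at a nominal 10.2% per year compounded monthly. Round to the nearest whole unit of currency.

Periodic rate i = 0.102/12 = 0.0085; n = 21 × 12 = 252 periods.
Accumulation factor s(252|0.0085) = 875.259813; FV = 5500 × 875.259813 = 4,813,928.9735

CHF 4,813,929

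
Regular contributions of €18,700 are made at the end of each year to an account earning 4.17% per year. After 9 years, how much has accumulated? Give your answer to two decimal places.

FV = PMT · [(1+i)^n − 1] / i = 18700 · 10.656795 = 199,282.0667

€199,282.07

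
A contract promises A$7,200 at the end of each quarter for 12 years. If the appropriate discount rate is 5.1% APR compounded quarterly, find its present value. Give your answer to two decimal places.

A$257,298.55

Periodic rate i = 0.051/4 = 0.01275; n = 12 × 4 = 48 periods.
PV = 7200 × [1 − (1+0.01275)^(−48)] / 0.01275 = 7200 × 35.735910 = 257,298.5497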